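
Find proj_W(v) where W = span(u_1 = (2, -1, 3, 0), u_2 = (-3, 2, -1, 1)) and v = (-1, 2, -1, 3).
proj_W(v) = (-199/89, 138/89, -29/89, 77/89)

Set up U = [u_1 | ... | u_2] ∈ R^(4×2). The projector onto W = col(U) is P = U (U^T U)^(-1) U^T.
Compute U^T U =
  [14, -11]
  [-11, 15],
and U^T v = (-7, 11).
Solve U^T U · c = U^T v for the coefficients: c = (16/89, 77/89). The projection is proj_W(v) = U c.
Check: (v - proj_W(v)) · u_1 = 0  (should be 0).
Check: (v - proj_W(v)) · u_2 = 0  (should be 0).
Result: proj_W(v) = (-199/89, 138/89, -29/89, 77/89).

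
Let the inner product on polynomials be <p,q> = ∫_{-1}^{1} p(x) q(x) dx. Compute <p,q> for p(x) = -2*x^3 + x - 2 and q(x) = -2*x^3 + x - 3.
<p,q> = 1282/105

Expand the product: p(x)·q(x) = 4*x^6 - 4*x^4 + 10*x^3 + x^2 - 5*x + 6.
∫_{-1}^{1} of each monomial x^k gives [2/(k+1) if k even, 0 if k odd]. Integrating term-by-term (or equivalently evaluating the antiderivative F(x) = 4*x^7/7 - 4*x^5/5 + 5*x^4/2 + x^3/3 - 5*x^2/2 + 6*x at the endpoints):
  F(1) − F(−1) = 641/105 − (-641/105) = 1282/105.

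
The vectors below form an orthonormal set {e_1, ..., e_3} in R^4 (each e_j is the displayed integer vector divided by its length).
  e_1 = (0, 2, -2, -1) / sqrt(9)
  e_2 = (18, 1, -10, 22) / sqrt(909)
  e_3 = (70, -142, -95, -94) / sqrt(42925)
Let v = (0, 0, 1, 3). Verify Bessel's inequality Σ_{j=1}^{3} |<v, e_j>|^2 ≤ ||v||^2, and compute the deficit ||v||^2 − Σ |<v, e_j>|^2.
Σ |<v, e_j>|^2 = 4054/425; ||v||^2 = 10; deficit = 196/425

Write each e_j = u_j / sqrt(<u_j, u_j>) where u_j is the displayed integer vector. Then <v, e_j> = <v, u_j> / sqrt(<u_j, u_j>), so |<v, e_j>|^2 = <v, u_j>^2 / <u_j, u_j>.
Coefficients: <v, e_1> = -5/sqrt(9), <v, e_2> = 56/sqrt(909), <v, e_3> = -377/sqrt(42925).
Square and sum: Σ |<v, e_j>|^2 = 4054/425.
Compute ||v||^2 = v·v = 10.
Deficit = 10 − 4054/425 = 196/425 ≥ 0, confirming Bessel's inequality. (The deficit equals ||v − Σ <v,e_j> e_j||^2, the squared distance from v to span{e_j}.)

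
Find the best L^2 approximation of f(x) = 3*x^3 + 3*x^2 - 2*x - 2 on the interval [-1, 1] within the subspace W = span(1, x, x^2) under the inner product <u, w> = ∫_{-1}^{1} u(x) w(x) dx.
g(x) = 3*x^2 - x/5 - 2

The best approximation g ∈ W is the orthogonal projection of f onto W. Writing g = a_0 + a_1 x + a_2 x^2, the coefficients solve the normal equations G · a = b where
  G_{ij} = <φ_i, φ_j> and b_i = <f, φ_i>, with φ_0 = 1, φ_1 = x, φ_2 = x^2.
G =
  [2, 0, 2/3]
  [0, 2/3, 0]
  [2/3, 0, 2/5],
b = (-2, -2/15, -2/15).
Solving gives a_0 = -2, a_1 = -1/5, a_2 = 3, so
  g(x) = 3*x^2 - x/5 - 2.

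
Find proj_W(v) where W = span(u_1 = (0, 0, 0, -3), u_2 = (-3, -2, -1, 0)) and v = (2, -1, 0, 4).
proj_W(v) = (6/7, 4/7, 2/7, 4)

Set up U = [u_1 | ... | u_2] ∈ R^(4×2). The projector onto W = col(U) is P = U (U^T U)^(-1) U^T.
Compute U^T U =
  [9, 0]
  [0, 14],
and U^T v = (-12, -4).
Solve U^T U · c = U^T v for the coefficients: c = (-4/3, -2/7). The projection is proj_W(v) = U c.
Check: (v - proj_W(v)) · u_1 = 0  (should be 0).
Check: (v - proj_W(v)) · u_2 = 0  (should be 0).
Result: proj_W(v) = (6/7, 4/7, 2/7, 4).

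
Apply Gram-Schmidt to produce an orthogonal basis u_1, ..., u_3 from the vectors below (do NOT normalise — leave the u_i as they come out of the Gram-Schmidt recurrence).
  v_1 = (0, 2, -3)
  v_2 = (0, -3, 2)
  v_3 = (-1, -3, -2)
Orthogonal basis:
  u_1 = (0, 2, -3)
  u_2 = (0, -15/13, -10/13)
  u_3 = (-1, 0, 0)

Apply the Gram-Schmidt recurrence
  u_1 = v_1
  u_i = v_i − Σ_{j<i} ((v_i · u_j) / (u_j · u_j)) · u_j.

Step by step this gives:
  u_1 = (0, 2, -3)
  u_2 = (0, -15/13, -10/13)
  u_3 = (-1, 0, 0)

Orthogonality check:
  u_2 · u_1 = 0 (should be 0)
  u_3 · u_1 = 0 (should be 0)
  u_3 · u_2 = 0 (should be 0)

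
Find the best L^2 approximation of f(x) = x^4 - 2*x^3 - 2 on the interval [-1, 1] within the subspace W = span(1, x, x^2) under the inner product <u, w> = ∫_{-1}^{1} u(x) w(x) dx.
g(x) = 6*x^2/7 - 6*x/5 - 73/35

The best approximation g ∈ W is the orthogonal projection of f onto W. Writing g = a_0 + a_1 x + a_2 x^2, the coefficients solve the normal equations G · a = b where
  G_{ij} = <φ_i, φ_j> and b_i = <f, φ_i>, with φ_0 = 1, φ_1 = x, φ_2 = x^2.
G =
  [2, 0, 2/3]
  [0, 2/3, 0]
  [2/3, 0, 2/5],
b = (-18/5, -4/5, -22/21).
Solving gives a_0 = -73/35, a_1 = -6/5, a_2 = 6/7, so
  g(x) = 6*x^2/7 - 6*x/5 - 73/35.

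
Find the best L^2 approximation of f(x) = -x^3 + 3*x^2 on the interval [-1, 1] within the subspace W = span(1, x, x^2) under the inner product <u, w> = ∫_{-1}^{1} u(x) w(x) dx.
g(x) = 3*x^2 - 3*x/5

The best approximation g ∈ W is the orthogonal projection of f onto W. Writing g = a_0 + a_1 x + a_2 x^2, the coefficients solve the normal equations G · a = b where
  G_{ij} = <φ_i, φ_j> and b_i = <f, φ_i>, with φ_0 = 1, φ_1 = x, φ_2 = x^2.
G =
  [2, 0, 2/3]
  [0, 2/3, 0]
  [2/3, 0, 2/5],
b = (2, -2/5, 6/5).
Solving gives a_0 = 0, a_1 = -3/5, a_2 = 3, so
  g(x) = 3*x^2 - 3*x/5.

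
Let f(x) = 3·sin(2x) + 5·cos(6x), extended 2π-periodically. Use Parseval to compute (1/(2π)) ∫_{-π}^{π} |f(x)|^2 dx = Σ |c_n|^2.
Σ |c_n|^2 = 17

Expand |f|^2 and use orthogonality of {sin(nx), cos(mx)} on [-π, π]:
  ∫_{-π}^{π} sin(nx)^2 dx = π, ∫ cos(mx)^2 dx = π, and cross terms integrate to 0.
So ∫_{-π}^{π} f(x)^2 dx = 3^2 · π + 5^2 · π = (9 + 25)π.
Divide by 2π: (9 + 25)/2 = 17.
By Parseval, this equals Σ |c_n|^2.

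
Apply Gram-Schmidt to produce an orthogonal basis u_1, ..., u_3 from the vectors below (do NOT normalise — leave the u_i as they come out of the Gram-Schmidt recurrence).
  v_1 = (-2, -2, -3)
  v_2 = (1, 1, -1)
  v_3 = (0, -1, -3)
Orthogonal basis:
  u_1 = (-2, -2, -3)
  u_2 = (15/17, 15/17, -20/17)
  u_3 = (1/2, -1/2, 0)

Apply the Gram-Schmidt recurrence
  u_1 = v_1
  u_i = v_i − Σ_{j<i} ((v_i · u_j) / (u_j · u_j)) · u_j.

Step by step this gives:
  u_1 = (-2, -2, -3)
  u_2 = (15/17, 15/17, -20/17)
  u_3 = (1/2, -1/2, 0)

Orthogonality check:
  u_2 · u_1 = 0 (should be 0)
  u_3 · u_1 = 0 (should be 0)
  u_3 · u_2 = 0 (should be 0)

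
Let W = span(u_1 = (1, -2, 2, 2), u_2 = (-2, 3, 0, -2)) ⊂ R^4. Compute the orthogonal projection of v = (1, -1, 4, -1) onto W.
proj_W(v) = (-3/11, -27/77, 234/77, 96/77)

Set up U = [u_1 | ... | u_2] ∈ R^(4×2). The projector onto W = col(U) is P = U (U^T U)^(-1) U^T.
Compute U^T U =
  [13, -12]
  [-12, 17],
and U^T v = (9, -3).
Solve U^T U · c = U^T v for the coefficients: c = (117/77, 69/77). The projection is proj_W(v) = U c.
Check: (v - proj_W(v)) · u_1 = 0  (should be 0).
Check: (v - proj_W(v)) · u_2 = 0  (should be 0).
Result: proj_W(v) = (-3/11, -27/77, 234/77, 96/77).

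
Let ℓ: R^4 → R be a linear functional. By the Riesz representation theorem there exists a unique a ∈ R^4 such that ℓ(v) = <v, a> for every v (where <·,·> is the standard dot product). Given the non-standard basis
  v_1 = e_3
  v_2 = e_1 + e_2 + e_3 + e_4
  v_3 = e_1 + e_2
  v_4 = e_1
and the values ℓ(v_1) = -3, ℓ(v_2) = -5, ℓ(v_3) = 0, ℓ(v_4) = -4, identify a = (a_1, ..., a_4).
a = (-4, 4, -3, -2)

Write a = (a_1, ..., a_4) in the standard basis. For each basis vector v_i, ℓ(v_i) = <v_i, a> is a linear equation in the a_j's. Collect the n equations into a matrix system V a = ℓ, where row i of V is v_i (expressed in the standard basis). Since V is invertible (lower-triangular with 1s on the diagonal, up to permutation), solve by back-substitution:
  V =
[[0, 0, 1, 0],
 [1, 1, 1, 1],
 [1, 1, 0, 0],
 [1, 0, 0, 0]]
  V a = (-3, -5, 0, -4)
Solving gives a = (-4, 4, -3, -2).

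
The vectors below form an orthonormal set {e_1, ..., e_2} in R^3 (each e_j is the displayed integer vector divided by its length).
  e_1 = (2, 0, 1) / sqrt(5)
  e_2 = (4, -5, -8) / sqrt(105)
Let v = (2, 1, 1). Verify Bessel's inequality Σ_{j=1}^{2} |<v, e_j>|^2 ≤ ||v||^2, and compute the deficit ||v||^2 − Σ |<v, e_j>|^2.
Σ |<v, e_j>|^2 = 110/21; ||v||^2 = 6; deficit = 16/21

Write each e_j = u_j / sqrt(<u_j, u_j>) where u_j is the displayed integer vector. Then <v, e_j> = <v, u_j> / sqrt(<u_j, u_j>), so |<v, e_j>|^2 = <v, u_j>^2 / <u_j, u_j>.
Coefficients: <v, e_1> = 5/sqrt(5), <v, e_2> = -5/sqrt(105).
Square and sum: Σ |<v, e_j>|^2 = 110/21.
Compute ||v||^2 = v·v = 6.
Deficit = 6 − 110/21 = 16/21 ≥ 0, confirming Bessel's inequality. (The deficit equals ||v − Σ <v,e_j> e_j||^2, the squared distance from v to span{e_j}.)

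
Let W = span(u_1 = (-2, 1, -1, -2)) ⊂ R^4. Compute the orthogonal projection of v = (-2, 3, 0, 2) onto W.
proj_W(v) = (-3/5, 3/10, -3/10, -3/5)

Set up U = [u_1 | ... | u_1] ∈ R^(4×1). The projector onto W = col(U) is P = U (U^T U)^(-1) U^T.
Compute U^T U =
  [10],
and U^T v = (3).
Solve U^T U · c = U^T v for the coefficients: c = (3/10). The projection is proj_W(v) = U c.
Check: (v - proj_W(v)) · u_1 = 0  (should be 0).
Result: proj_W(v) = (-3/5, 3/10, -3/10, -3/5).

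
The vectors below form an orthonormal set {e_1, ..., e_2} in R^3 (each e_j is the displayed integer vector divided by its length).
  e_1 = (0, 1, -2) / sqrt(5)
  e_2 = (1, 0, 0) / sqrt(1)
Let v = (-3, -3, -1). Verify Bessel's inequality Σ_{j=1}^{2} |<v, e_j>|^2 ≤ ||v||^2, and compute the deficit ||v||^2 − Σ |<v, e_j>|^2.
Σ |<v, e_j>|^2 = 46/5; ||v||^2 = 19; deficit = 49/5

Write each e_j = u_j / sqrt(<u_j, u_j>) where u_j is the displayed integer vector. Then <v, e_j> = <v, u_j> / sqrt(<u_j, u_j>), so |<v, e_j>|^2 = <v, u_j>^2 / <u_j, u_j>.
Coefficients: <v, e_1> = -1/sqrt(5), <v, e_2> = -3/sqrt(1).
Square and sum: Σ |<v, e_j>|^2 = 46/5.
Compute ||v||^2 = v·v = 19.
Deficit = 19 − 46/5 = 49/5 ≥ 0, confirming Bessel's inequality. (The deficit equals ||v − Σ <v,e_j> e_j||^2, the squared distance from v to span{e_j}.)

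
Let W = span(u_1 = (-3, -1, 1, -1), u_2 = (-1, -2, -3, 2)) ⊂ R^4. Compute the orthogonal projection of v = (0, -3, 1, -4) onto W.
proj_W(v) = (-31/18, -1/9, 3/2, -11/9)

Set up U = [u_1 | ... | u_2] ∈ R^(4×2). The projector onto W = col(U) is P = U (U^T U)^(-1) U^T.
Compute U^T U =
  [12, 0]
  [0, 18],
and U^T v = (8, -5).
Solve U^T U · c = U^T v for the coefficients: c = (2/3, -5/18). The projection is proj_W(v) = U c.
Check: (v - proj_W(v)) · u_1 = 0  (should be 0).
Check: (v - proj_W(v)) · u_2 = 0  (should be 0).
Result: proj_W(v) = (-31/18, -1/9, 3/2, -11/9).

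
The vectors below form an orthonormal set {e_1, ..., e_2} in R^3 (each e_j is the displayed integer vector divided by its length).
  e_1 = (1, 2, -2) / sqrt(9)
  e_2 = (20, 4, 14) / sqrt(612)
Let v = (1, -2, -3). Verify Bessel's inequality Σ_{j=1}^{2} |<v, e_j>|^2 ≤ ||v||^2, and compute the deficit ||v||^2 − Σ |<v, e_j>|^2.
Σ |<v, e_j>|^2 = 42/17; ||v||^2 = 14; deficit = 196/17

Write each e_j = u_j / sqrt(<u_j, u_j>) where u_j is the displayed integer vector. Then <v, e_j> = <v, u_j> / sqrt(<u_j, u_j>), so |<v, e_j>|^2 = <v, u_j>^2 / <u_j, u_j>.
Coefficients: <v, e_1> = 3/sqrt(9), <v, e_2> = -30/sqrt(612).
Square and sum: Σ |<v, e_j>|^2 = 42/17.
Compute ||v||^2 = v·v = 14.
Deficit = 14 − 42/17 = 196/17 ≥ 0, confirming Bessel's inequality. (The deficit equals ||v − Σ <v,e_j> e_j||^2, the squared distance from v to span{e_j}.)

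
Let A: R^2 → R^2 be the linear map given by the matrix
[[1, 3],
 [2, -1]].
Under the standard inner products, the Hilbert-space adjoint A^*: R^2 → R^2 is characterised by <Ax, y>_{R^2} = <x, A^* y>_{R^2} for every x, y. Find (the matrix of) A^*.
A^* = A^T =
[[1, 2],
 [3, -1]]

For real matrices with standard dot products, the defining identity <Ax, y> = <x, A^* y> gives (Ax)^T y = x^T (A^*) y, i.e. x^T A^T y = x^T (A^*) y. Since this holds for all x, y, we must have A^* = A^T. Therefore
A^* =
[[1, 2],
 [3, -1]].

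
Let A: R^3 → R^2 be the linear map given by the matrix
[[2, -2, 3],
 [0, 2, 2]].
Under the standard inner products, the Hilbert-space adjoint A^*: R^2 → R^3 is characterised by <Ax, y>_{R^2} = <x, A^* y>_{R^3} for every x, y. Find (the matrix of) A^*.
A^* = A^T =
[[2, 0],
 [-2, 2],
 [3, 2]]

For real matrices with standard dot products, the defining identity <Ax, y> = <x, A^* y> gives (Ax)^T y = x^T (A^*) y, i.e. x^T A^T y = x^T (A^*) y. Since this holds for all x, y, we must have A^* = A^T. Therefore
A^* =
[[2, 0],
 [-2, 2],
 [3, 2]].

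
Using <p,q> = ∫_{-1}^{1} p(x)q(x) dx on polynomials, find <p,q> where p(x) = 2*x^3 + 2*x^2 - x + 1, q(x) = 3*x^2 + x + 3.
<p,q> = 218/15

Expand the product: p(x)·q(x) = 6*x^5 + 8*x^4 + 5*x^3 + 8*x^2 - 2*x + 3.
∫_{-1}^{1} of each monomial x^k gives [2/(k+1) if k even, 0 if k odd]. Integrating term-by-term (or equivalently evaluating the antiderivative F(x) = x^6 + 8*x^5/5 + 5*x^4/4 + 8*x^3/3 - x^2 + 3*x at the endpoints):
  F(1) − F(−1) = 511/60 − (-361/60) = 218/15.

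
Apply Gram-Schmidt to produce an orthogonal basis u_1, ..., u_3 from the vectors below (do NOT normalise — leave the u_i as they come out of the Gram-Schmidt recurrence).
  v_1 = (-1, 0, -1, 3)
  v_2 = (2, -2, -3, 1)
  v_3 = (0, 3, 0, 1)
Orthogonal basis:
  u_1 = (-1, 0, -1, 3)
  u_2 = (26/11, -2, -29/11, -1/11)
  u_3 = (8/7, 206/91, -127/182, 27/182)

Apply the Gram-Schmidt recurrence
  u_1 = v_1
  u_i = v_i − Σ_{j<i} ((v_i · u_j) / (u_j · u_j)) · u_j.

Step by step this gives:
  u_1 = (-1, 0, -1, 3)
  u_2 = (26/11, -2, -29/11, -1/11)
  u_3 = (8/7, 206/91, -127/182, 27/182)

Orthogonality check:
  u_2 · u_1 = 0 (should be 0)
  u_3 · u_1 = 0 (should be 0)
  u_3 · u_2 = 0 (should be 0)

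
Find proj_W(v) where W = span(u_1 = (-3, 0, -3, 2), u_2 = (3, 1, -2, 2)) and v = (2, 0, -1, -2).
proj_W(v) = (135/79, 19/79, 40/79, -14/79)

Set up U = [u_1 | ... | u_2] ∈ R^(4×2). The projector onto W = col(U) is P = U (U^T U)^(-1) U^T.
Compute U^T U =
  [22, 1]
  [1, 18],
and U^T v = (-7, 4).
Solve U^T U · c = U^T v for the coefficients: c = (-26/79, 19/79). The projection is proj_W(v) = U c.
Check: (v - proj_W(v)) · u_1 = 0  (should be 0).
Check: (v - proj_W(v)) · u_2 = 0  (should be 0).
Result: proj_W(v) = (135/79, 19/79, 40/79, -14/79).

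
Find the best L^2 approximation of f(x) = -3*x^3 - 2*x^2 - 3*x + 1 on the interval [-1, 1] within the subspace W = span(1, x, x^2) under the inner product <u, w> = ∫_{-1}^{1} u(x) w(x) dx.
g(x) = -2*x^2 - 24*x/5 + 1

The best approximation g ∈ W is the orthogonal projection of f onto W. Writing g = a_0 + a_1 x + a_2 x^2, the coefficients solve the normal equations G · a = b where
  G_{ij} = <φ_i, φ_j> and b_i = <f, φ_i>, with φ_0 = 1, φ_1 = x, φ_2 = x^2.
G =
  [2, 0, 2/3]
  [0, 2/3, 0]
  [2/3, 0, 2/5],
b = (2/3, -16/5, -2/15).
Solving gives a_0 = 1, a_1 = -24/5, a_2 = -2, so
  g(x) = -2*x^2 - 24*x/5 + 1.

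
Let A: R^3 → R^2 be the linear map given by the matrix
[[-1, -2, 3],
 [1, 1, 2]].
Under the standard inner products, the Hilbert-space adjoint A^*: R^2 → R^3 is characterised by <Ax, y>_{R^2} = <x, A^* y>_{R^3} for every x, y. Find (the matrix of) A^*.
A^* = A^T =
[[-1, 1],
 [-2, 1],
 [3, 2]]

For real matrices with standard dot products, the defining identity <Ax, y> = <x, A^* y> gives (Ax)^T y = x^T (A^*) y, i.e. x^T A^T y = x^T (A^*) y. Since this holds for all x, y, we must have A^* = A^T. Therefore
A^* =
[[-1, 1],
 [-2, 1],
 [3, 2]].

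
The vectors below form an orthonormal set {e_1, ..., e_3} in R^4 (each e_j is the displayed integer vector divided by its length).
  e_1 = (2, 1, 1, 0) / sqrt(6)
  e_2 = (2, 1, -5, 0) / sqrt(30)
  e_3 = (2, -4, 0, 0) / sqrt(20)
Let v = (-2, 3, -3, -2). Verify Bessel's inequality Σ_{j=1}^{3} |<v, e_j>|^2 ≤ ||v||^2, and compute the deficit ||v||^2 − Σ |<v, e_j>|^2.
Σ |<v, e_j>|^2 = 22; ||v||^2 = 26; deficit = 4

Write each e_j = u_j / sqrt(<u_j, u_j>) where u_j is the displayed integer vector. Then <v, e_j> = <v, u_j> / sqrt(<u_j, u_j>), so |<v, e_j>|^2 = <v, u_j>^2 / <u_j, u_j>.
Coefficients: <v, e_1> = -4/sqrt(6), <v, e_2> = 14/sqrt(30), <v, e_3> = -16/sqrt(20).
Square and sum: Σ |<v, e_j>|^2 = 22.
Compute ||v||^2 = v·v = 26.
Deficit = 26 − 22 = 4 ≥ 0, confirming Bessel's inequality. (The deficit equals ||v − Σ <v,e_j> e_j||^2, the squared distance from v to span{e_j}.)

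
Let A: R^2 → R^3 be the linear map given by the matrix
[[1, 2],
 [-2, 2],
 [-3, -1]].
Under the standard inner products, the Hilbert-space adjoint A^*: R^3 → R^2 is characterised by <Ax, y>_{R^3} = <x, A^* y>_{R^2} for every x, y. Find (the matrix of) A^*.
A^* = A^T =
[[1, -2, -3],
 [2, 2, -1]]

For real matrices with standard dot products, the defining identity <Ax, y> = <x, A^* y> gives (Ax)^T y = x^T (A^*) y, i.e. x^T A^T y = x^T (A^*) y. Since this holds for all x, y, we must have A^* = A^T. Therefore
A^* =
[[1, -2, -3],
 [2, 2, -1]].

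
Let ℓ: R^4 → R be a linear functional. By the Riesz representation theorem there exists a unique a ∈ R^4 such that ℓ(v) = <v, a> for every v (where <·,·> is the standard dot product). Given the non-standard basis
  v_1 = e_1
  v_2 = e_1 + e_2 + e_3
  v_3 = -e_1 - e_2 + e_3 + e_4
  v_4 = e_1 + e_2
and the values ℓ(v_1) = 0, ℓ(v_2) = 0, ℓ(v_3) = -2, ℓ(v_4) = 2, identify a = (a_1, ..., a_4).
a = (0, 2, -2, 2)

Write a = (a_1, ..., a_4) in the standard basis. For each basis vector v_i, ℓ(v_i) = <v_i, a> is a linear equation in the a_j's. Collect the n equations into a matrix system V a = ℓ, where row i of V is v_i (expressed in the standard basis). Since V is invertible (lower-triangular with 1s on the diagonal, up to permutation), solve by back-substitution:
  V =
[[1, 0, 0, 0],
 [1, 1, 1, 0],
 [-1, -1, 1, 1],
 [1, 1, 0, 0]]
  V a = (0, 0, -2, 2)
Solving gives a = (0, 2, -2, 2).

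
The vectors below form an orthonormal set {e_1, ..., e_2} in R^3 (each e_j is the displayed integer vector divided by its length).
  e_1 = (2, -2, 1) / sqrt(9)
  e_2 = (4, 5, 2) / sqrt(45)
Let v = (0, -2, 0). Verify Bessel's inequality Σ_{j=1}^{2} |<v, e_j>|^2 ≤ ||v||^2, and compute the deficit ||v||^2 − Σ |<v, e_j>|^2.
Σ |<v, e_j>|^2 = 4; ||v||^2 = 4; deficit = 0

Write each e_j = u_j / sqrt(<u_j, u_j>) where u_j is the displayed integer vector. Then <v, e_j> = <v, u_j> / sqrt(<u_j, u_j>), so |<v, e_j>|^2 = <v, u_j>^2 / <u_j, u_j>.
Coefficients: <v, e_1> = 4/sqrt(9), <v, e_2> = -10/sqrt(45).
Square and sum: Σ |<v, e_j>|^2 = 4.
Compute ||v||^2 = v·v = 4.
Deficit = 4 − 4 = 0 ≥ 0, confirming Bessel's inequality. (The deficit equals ||v − Σ <v,e_j> e_j||^2, the squared distance from v to span{e_j}.)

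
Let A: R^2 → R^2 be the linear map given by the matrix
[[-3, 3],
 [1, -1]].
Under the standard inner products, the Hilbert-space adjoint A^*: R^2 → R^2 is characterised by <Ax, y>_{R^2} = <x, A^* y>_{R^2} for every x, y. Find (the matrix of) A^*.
A^* = A^T =
[[-3, 1],
 [3, -1]]

For real matrices with standard dot products, the defining identity <Ax, y> = <x, A^* y> gives (Ax)^T y = x^T (A^*) y, i.e. x^T A^T y = x^T (A^*) y. Since this holds for all x, y, we must have A^* = A^T. Therefore
A^* =
[[-3, 1],
 [3, -1]].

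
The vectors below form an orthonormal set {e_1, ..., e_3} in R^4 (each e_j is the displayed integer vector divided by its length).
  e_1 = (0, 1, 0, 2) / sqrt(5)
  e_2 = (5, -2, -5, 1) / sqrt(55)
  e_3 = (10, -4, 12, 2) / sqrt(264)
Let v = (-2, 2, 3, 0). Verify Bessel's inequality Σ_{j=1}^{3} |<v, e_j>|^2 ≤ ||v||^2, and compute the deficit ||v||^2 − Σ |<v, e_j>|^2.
Σ |<v, e_j>|^2 = 49/3; ||v||^2 = 17; deficit = 2/3

Write each e_j = u_j / sqrt(<u_j, u_j>) where u_j is the displayed integer vector. Then <v, e_j> = <v, u_j> / sqrt(<u_j, u_j>), so |<v, e_j>|^2 = <v, u_j>^2 / <u_j, u_j>.
Coefficients: <v, e_1> = 2/sqrt(5), <v, e_2> = -29/sqrt(55), <v, e_3> = 8/sqrt(264).
Square and sum: Σ |<v, e_j>|^2 = 49/3.
Compute ||v||^2 = v·v = 17.
Deficit = 17 − 49/3 = 2/3 ≥ 0, confirming Bessel's inequality. (The deficit equals ||v − Σ <v,e_j> e_j||^2, the squared distance from v to span{e_j}.)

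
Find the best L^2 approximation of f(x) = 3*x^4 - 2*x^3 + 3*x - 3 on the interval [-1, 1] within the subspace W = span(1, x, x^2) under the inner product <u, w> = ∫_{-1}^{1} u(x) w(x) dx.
g(x) = 18*x^2/7 + 9*x/5 - 114/35

The best approximation g ∈ W is the orthogonal projection of f onto W. Writing g = a_0 + a_1 x + a_2 x^2, the coefficients solve the normal equations G · a = b where
  G_{ij} = <φ_i, φ_j> and b_i = <f, φ_i>, with φ_0 = 1, φ_1 = x, φ_2 = x^2.
G =
  [2, 0, 2/3]
  [0, 2/3, 0]
  [2/3, 0, 2/5],
b = (-24/5, 6/5, -8/7).
Solving gives a_0 = -114/35, a_1 = 9/5, a_2 = 18/7, so
  g(x) = 18*x^2/7 + 9*x/5 - 114/35.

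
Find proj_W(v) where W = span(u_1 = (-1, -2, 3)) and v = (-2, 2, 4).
proj_W(v) = (-5/7, -10/7, 15/7)

Set up U = [u_1 | ... | u_1] ∈ R^(3×1). The projector onto W = col(U) is P = U (U^T U)^(-1) U^T.
Compute U^T U =
  [14],
and U^T v = (10).
Solve U^T U · c = U^T v for the coefficients: c = (5/7). The projection is proj_W(v) = U c.
Check: (v - proj_W(v)) · u_1 = 0  (should be 0).
Result: proj_W(v) = (-5/7, -10/7, 15/7).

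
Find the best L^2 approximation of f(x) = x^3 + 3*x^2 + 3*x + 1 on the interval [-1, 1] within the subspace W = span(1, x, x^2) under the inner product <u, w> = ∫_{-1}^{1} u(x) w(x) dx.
g(x) = 3*x^2 + 18*x/5 + 1

The best approximation g ∈ W is the orthogonal projection of f onto W. Writing g = a_0 + a_1 x + a_2 x^2, the coefficients solve the normal equations G · a = b where
  G_{ij} = <φ_i, φ_j> and b_i = <f, φ_i>, with φ_0 = 1, φ_1 = x, φ_2 = x^2.
G =
  [2, 0, 2/3]
  [0, 2/3, 0]
  [2/3, 0, 2/5],
b = (4, 12/5, 28/15).
Solving gives a_0 = 1, a_1 = 18/5, a_2 = 3, so
  g(x) = 3*x^2 + 18*x/5 + 1.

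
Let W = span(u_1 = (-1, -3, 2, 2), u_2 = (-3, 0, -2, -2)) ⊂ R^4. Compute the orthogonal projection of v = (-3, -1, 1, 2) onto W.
proj_W(v) = (-561/281, -657/281, 210/281, 210/281)

Set up U = [u_1 | ... | u_2] ∈ R^(4×2). The projector onto W = col(U) is P = U (U^T U)^(-1) U^T.
Compute U^T U =
  [18, -5]
  [-5, 17],
and U^T v = (12, 3).
Solve U^T U · c = U^T v for the coefficients: c = (219/281, 114/281). The projection is proj_W(v) = U c.
Check: (v - proj_W(v)) · u_1 = 0  (should be 0).
Check: (v - proj_W(v)) · u_2 = 0  (should be 0).
Result: proj_W(v) = (-561/281, -657/281, 210/281, 210/281).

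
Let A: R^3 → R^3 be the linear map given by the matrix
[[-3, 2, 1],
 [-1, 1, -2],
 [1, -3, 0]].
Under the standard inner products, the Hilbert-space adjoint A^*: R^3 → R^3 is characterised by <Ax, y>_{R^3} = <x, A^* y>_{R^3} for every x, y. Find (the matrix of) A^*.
A^* = A^T =
[[-3, -1, 1],
 [2, 1, -3],
 [1, -2, 0]]

For real matrices with standard dot products, the defining identity <Ax, y> = <x, A^* y> gives (Ax)^T y = x^T (A^*) y, i.e. x^T A^T y = x^T (A^*) y. Since this holds for all x, y, we must have A^* = A^T. Therefore
A^* =
[[-3, -1, 1],
 [2, 1, -3],
 [1, -2, 0]].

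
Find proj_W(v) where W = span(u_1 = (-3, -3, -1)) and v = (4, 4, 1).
proj_W(v) = (75/19, 75/19, 25/19)

Set up U = [u_1 | ... | u_1] ∈ R^(3×1). The projector onto W = col(U) is P = U (U^T U)^(-1) U^T.
Compute U^T U =
  [19],
and U^T v = (-25).
Solve U^T U · c = U^T v for the coefficients: c = (-25/19). The projection is proj_W(v) = U c.
Check: (v - proj_W(v)) · u_1 = 0  (should be 0).
Result: proj_W(v) = (75/19, 75/19, 25/19).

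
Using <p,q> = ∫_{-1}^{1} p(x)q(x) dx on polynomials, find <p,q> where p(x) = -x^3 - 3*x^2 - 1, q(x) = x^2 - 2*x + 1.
<p,q> = -76/15

Expand the product: p(x)·q(x) = -x^5 - x^4 + 5*x^3 - 4*x^2 + 2*x - 1.
∫_{-1}^{1} of each monomial x^k gives [2/(k+1) if k even, 0 if k odd]. Integrating term-by-term (or equivalently evaluating the antiderivative F(x) = -x^6/6 - x^5/5 + 5*x^4/4 - 4*x^3/3 + x^2 - x at the endpoints):
  F(1) − F(−1) = -9/20 − (277/60) = -76/15.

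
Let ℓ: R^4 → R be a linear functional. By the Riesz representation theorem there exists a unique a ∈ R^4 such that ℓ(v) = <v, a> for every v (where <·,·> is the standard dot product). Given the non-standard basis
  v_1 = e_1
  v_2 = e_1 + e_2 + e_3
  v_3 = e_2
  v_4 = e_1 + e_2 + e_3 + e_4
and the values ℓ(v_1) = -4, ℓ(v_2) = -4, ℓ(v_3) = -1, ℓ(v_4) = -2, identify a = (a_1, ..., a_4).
a = (-4, -1, 1, 2)

Write a = (a_1, ..., a_4) in the standard basis. For each basis vector v_i, ℓ(v_i) = <v_i, a> is a linear equation in the a_j's. Collect the n equations into a matrix system V a = ℓ, where row i of V is v_i (expressed in the standard basis). Since V is invertible (lower-triangular with 1s on the diagonal, up to permutation), solve by back-substitution:
  V =
[[1, 0, 0, 0],
 [1, 1, 1, 0],
 [0, 1, 0, 0],
 [1, 1, 1, 1]]
  V a = (-4, -4, -1, -2)
Solving gives a = (-4, -1, 1, 2).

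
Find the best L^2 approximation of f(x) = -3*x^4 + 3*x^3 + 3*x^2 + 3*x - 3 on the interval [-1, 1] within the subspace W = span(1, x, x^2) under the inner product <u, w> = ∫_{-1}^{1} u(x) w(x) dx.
g(x) = 3*x^2/7 + 24*x/5 - 96/35

The best approximation g ∈ W is the orthogonal projection of f onto W. Writing g = a_0 + a_1 x + a_2 x^2, the coefficients solve the normal equations G · a = b where
  G_{ij} = <φ_i, φ_j> and b_i = <f, φ_i>, with φ_0 = 1, φ_1 = x, φ_2 = x^2.
G =
  [2, 0, 2/3]
  [0, 2/3, 0]
  [2/3, 0, 2/5],
b = (-26/5, 16/5, -58/35).
Solving gives a_0 = -96/35, a_1 = 24/5, a_2 = 3/7, so
  g(x) = 3*x^2/7 + 24*x/5 - 96/35.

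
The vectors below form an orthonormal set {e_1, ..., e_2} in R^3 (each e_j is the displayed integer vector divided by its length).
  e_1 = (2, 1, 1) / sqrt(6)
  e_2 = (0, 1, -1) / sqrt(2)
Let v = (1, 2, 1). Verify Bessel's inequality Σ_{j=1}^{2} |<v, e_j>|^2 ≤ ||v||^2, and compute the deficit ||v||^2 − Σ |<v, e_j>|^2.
Σ |<v, e_j>|^2 = 14/3; ||v||^2 = 6; deficit = 4/3

Write each e_j = u_j / sqrt(<u_j, u_j>) where u_j is the displayed integer vector. Then <v, e_j> = <v, u_j> / sqrt(<u_j, u_j>), so |<v, e_j>|^2 = <v, u_j>^2 / <u_j, u_j>.
Coefficients: <v, e_1> = 5/sqrt(6), <v, e_2> = 1/sqrt(2).
Square and sum: Σ |<v, e_j>|^2 = 14/3.
Compute ||v||^2 = v·v = 6.
Deficit = 6 − 14/3 = 4/3 ≥ 0, confirming Bessel's inequality. (The deficit equals ||v − Σ <v,e_j> e_j||^2, the squared distance from v to span{e_j}.)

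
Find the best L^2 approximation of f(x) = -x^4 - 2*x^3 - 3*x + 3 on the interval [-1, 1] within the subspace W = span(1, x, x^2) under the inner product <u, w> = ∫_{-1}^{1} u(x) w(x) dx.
g(x) = -6*x^2/7 - 21*x/5 + 108/35

The best approximation g ∈ W is the orthogonal projection of f onto W. Writing g = a_0 + a_1 x + a_2 x^2, the coefficients solve the normal equations G · a = b where
  G_{ij} = <φ_i, φ_j> and b_i = <f, φ_i>, with φ_0 = 1, φ_1 = x, φ_2 = x^2.
G =
  [2, 0, 2/3]
  [0, 2/3, 0]
  [2/3, 0, 2/5],
b = (28/5, -14/5, 12/7).
Solving gives a_0 = 108/35, a_1 = -21/5, a_2 = -6/7, so
  g(x) = -6*x^2/7 - 21*x/5 + 108/35.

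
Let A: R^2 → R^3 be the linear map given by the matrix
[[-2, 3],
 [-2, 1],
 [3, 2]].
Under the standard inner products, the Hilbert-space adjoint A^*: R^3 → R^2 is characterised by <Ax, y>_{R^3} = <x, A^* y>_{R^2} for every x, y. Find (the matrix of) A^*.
A^* = A^T =
[[-2, -2, 3],
 [3, 1, 2]]

For real matrices with standard dot products, the defining identity <Ax, y> = <x, A^* y> gives (Ax)^T y = x^T (A^*) y, i.e. x^T A^T y = x^T (A^*) y. Since this holds for all x, y, we must have A^* = A^T. Therefore
A^* =
[[-2, -2, 3],
 [3, 1, 2]].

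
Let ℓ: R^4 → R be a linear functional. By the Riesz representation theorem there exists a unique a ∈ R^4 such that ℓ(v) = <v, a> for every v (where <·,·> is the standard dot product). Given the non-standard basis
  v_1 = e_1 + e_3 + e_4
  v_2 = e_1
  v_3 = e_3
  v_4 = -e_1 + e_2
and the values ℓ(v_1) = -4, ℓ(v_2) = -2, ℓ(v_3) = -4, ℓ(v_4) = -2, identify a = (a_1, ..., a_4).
a = (-2, -4, -4, 2)

Write a = (a_1, ..., a_4) in the standard basis. For each basis vector v_i, ℓ(v_i) = <v_i, a> is a linear equation in the a_j's. Collect the n equations into a matrix system V a = ℓ, where row i of V is v_i (expressed in the standard basis). Since V is invertible (lower-triangular with 1s on the diagonal, up to permutation), solve by back-substitution:
  V =
[[1, 0, 1, 1],
 [1, 0, 0, 0],
 [0, 0, 1, 0],
 [-1, 1, 0, 0]]
  V a = (-4, -2, -4, -2)
Solving gives a = (-2, -4, -4, 2).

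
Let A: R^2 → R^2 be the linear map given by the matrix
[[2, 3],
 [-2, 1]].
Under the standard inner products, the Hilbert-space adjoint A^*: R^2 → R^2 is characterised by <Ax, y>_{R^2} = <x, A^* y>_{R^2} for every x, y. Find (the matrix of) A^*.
A^* = A^T =
[[2, -2],
 [3, 1]]

For real matrices with standard dot products, the defining identity <Ax, y> = <x, A^* y> gives (Ax)^T y = x^T (A^*) y, i.e. x^T A^T y = x^T (A^*) y. Since this holds for all x, y, we must have A^* = A^T. Therefore
A^* =
[[2, -2],
 [3, 1]].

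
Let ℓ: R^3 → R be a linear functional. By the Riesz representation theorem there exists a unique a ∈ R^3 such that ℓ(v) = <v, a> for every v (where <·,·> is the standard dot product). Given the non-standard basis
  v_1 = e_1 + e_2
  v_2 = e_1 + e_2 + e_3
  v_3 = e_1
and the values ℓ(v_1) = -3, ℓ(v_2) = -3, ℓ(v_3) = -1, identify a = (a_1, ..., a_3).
a = (-1, -2, 0)

Write a = (a_1, ..., a_3) in the standard basis. For each basis vector v_i, ℓ(v_i) = <v_i, a> is a linear equation in the a_j's. Collect the n equations into a matrix system V a = ℓ, where row i of V is v_i (expressed in the standard basis). Since V is invertible (lower-triangular with 1s on the diagonal, up to permutation), solve by back-substitution:
  V =
[[1, 1, 0],
 [1, 1, 1],
 [1, 0, 0]]
  V a = (-3, -3, -1)
Solving gives a = (-1, -2, 0).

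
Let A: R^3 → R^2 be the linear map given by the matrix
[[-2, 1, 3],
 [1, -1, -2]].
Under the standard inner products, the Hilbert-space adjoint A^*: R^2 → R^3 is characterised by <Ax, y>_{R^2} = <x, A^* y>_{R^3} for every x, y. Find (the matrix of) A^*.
A^* = A^T =
[[-2, 1],
 [1, -1],
 [3, -2]]

For real matrices with standard dot products, the defining identity <Ax, y> = <x, A^* y> gives (Ax)^T y = x^T (A^*) y, i.e. x^T A^T y = x^T (A^*) y. Since this holds for all x, y, we must have A^* = A^T. Therefore
A^* =
[[-2, 1],
 [1, -1],
 [3, -2]].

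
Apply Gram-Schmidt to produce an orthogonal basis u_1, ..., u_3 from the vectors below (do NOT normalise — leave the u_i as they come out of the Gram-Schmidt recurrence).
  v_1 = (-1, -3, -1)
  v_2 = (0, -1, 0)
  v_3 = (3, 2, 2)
Orthogonal basis:
  u_1 = (-1, -3, -1)
  u_2 = (3/11, -2/11, 3/11)
  u_3 = (1/2, 0, -1/2)

Apply the Gram-Schmidt recurrence
  u_1 = v_1
  u_i = v_i − Σ_{j<i} ((v_i · u_j) / (u_j · u_j)) · u_j.

Step by step this gives:
  u_1 = (-1, -3, -1)
  u_2 = (3/11, -2/11, 3/11)
  u_3 = (1/2, 0, -1/2)

Orthogonality check:
  u_2 · u_1 = 0 (should be 0)
  u_3 · u_1 = 0 (should be 0)
  u_3 · u_2 = 0 (should be 0)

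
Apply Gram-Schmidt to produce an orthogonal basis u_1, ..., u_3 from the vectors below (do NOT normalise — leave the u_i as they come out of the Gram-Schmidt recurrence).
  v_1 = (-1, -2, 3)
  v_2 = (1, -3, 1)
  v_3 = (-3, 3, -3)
Orthogonal basis:
  u_1 = (-1, -2, 3)
  u_2 = (11/7, -13/7, -5/7)
  u_3 = (-28/15, -16/15, -4/3)

Apply the Gram-Schmidt recurrence
  u_1 = v_1
  u_i = v_i − Σ_{j<i} ((v_i · u_j) / (u_j · u_j)) · u_j.

Step by step this gives:
  u_1 = (-1, -2, 3)
  u_2 = (11/7, -13/7, -5/7)
  u_3 = (-28/15, -16/15, -4/3)

Orthogonality check:
  u_2 · u_1 = 0 (should be 0)
  u_3 · u_1 = 0 (should be 0)
  u_3 · u_2 = 0 (should be 0)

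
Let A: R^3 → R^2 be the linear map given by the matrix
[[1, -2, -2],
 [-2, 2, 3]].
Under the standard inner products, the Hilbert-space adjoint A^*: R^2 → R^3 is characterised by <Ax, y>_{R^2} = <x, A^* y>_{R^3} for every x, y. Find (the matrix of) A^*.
A^* = A^T =
[[1, -2],
 [-2, 2],
 [-2, 3]]

For real matrices with standard dot products, the defining identity <Ax, y> = <x, A^* y> gives (Ax)^T y = x^T (A^*) y, i.e. x^T A^T y = x^T (A^*) y. Since this holds for all x, y, we must have A^* = A^T. Therefore
A^* =
[[1, -2],
 [-2, 2],
 [-2, 3]].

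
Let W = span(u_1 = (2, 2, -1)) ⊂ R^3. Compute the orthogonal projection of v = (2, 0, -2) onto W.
proj_W(v) = (4/3, 4/3, -2/3)

Set up U = [u_1 | ... | u_1] ∈ R^(3×1). The projector onto W = col(U) is P = U (U^T U)^(-1) U^T.
Compute U^T U =
  [9],
and U^T v = (6).
Solve U^T U · c = U^T v for the coefficients: c = (2/3). The projection is proj_W(v) = U c.
Check: (v - proj_W(v)) · u_1 = 0  (should be 0).
Result: proj_W(v) = (4/3, 4/3, -2/3).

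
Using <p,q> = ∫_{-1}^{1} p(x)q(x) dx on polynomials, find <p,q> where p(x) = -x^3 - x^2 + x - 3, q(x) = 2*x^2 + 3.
<p,q> = -124/5

Expand the product: p(x)·q(x) = -2*x^5 - 2*x^4 - x^3 - 9*x^2 + 3*x - 9.
∫_{-1}^{1} of each monomial x^k gives [2/(k+1) if k even, 0 if k odd]. Integrating term-by-term (or equivalently evaluating the antiderivative F(x) = -x^6/3 - 2*x^5/5 - x^4/4 - 3*x^3 + 3*x^2/2 - 9*x at the endpoints):
  F(1) − F(−1) = -689/60 − (799/60) = -124/5.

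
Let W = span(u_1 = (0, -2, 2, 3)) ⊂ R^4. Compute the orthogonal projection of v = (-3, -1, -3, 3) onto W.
proj_W(v) = (0, -10/17, 10/17, 15/17)

Set up U = [u_1 | ... | u_1] ∈ R^(4×1). The projector onto W = col(U) is P = U (U^T U)^(-1) U^T.
Compute U^T U =
  [17],
and U^T v = (5).
Solve U^T U · c = U^T v for the coefficients: c = (5/17). The projection is proj_W(v) = U c.
Check: (v - proj_W(v)) · u_1 = 0  (should be 0).
Result: proj_W(v) = (0, -10/17, 10/17, 15/17).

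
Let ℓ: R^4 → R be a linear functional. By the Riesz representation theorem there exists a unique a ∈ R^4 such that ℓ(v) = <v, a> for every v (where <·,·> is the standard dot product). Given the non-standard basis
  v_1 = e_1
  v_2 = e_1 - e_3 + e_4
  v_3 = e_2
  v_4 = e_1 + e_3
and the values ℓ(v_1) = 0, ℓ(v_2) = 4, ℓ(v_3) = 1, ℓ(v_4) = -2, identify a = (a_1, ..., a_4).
a = (0, 1, -2, 2)

Write a = (a_1, ..., a_4) in the standard basis. For each basis vector v_i, ℓ(v_i) = <v_i, a> is a linear equation in the a_j's. Collect the n equations into a matrix system V a = ℓ, where row i of V is v_i (expressed in the standard basis). Since V is invertible (lower-triangular with 1s on the diagonal, up to permutation), solve by back-substitution:
  V =
[[1, 0, 0, 0],
 [1, 0, -1, 1],
 [0, 1, 0, 0],
 [1, 0, 1, 0]]
  V a = (0, 4, 1, -2)
Solving gives a = (0, 1, -2, 2).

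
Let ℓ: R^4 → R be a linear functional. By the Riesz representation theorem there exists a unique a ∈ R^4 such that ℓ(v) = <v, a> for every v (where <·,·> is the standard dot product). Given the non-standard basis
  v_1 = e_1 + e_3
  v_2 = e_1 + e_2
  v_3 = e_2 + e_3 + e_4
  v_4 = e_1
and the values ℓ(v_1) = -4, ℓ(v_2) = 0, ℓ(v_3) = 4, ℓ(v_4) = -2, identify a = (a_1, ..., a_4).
a = (-2, 2, -2, 4)

Write a = (a_1, ..., a_4) in the standard basis. For each basis vector v_i, ℓ(v_i) = <v_i, a> is a linear equation in the a_j's. Collect the n equations into a matrix system V a = ℓ, where row i of V is v_i (expressed in the standard basis). Since V is invertible (lower-triangular with 1s on the diagonal, up to permutation), solve by back-substitution:
  V =
[[1, 0, 1, 0],
 [1, 1, 0, 0],
 [0, 1, 1, 1],
 [1, 0, 0, 0]]
  V a = (-4, 0, 4, -2)
Solving gives a = (-2, 2, -2, 4).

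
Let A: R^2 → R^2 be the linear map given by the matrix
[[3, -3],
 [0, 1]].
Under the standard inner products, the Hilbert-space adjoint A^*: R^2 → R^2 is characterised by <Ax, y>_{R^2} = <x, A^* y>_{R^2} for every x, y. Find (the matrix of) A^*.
A^* = A^T =
[[3, 0],
 [-3, 1]]

For real matrices with standard dot products, the defining identity <Ax, y> = <x, A^* y> gives (Ax)^T y = x^T (A^*) y, i.e. x^T A^T y = x^T (A^*) y. Since this holds for all x, y, we must have A^* = A^T. Therefore
A^* =
[[3, 0],
 [-3, 1]].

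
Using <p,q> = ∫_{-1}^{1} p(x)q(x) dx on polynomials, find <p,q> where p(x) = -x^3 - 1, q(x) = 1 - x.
<p,q> = -8/5

Expand the product: p(x)·q(x) = x^4 - x^3 + x - 1.
∫_{-1}^{1} of each monomial x^k gives [2/(k+1) if k even, 0 if k odd]. Integrating term-by-term (or equivalently evaluating the antiderivative F(x) = x^5/5 - x^4/4 + x^2/2 - x at the endpoints):
  F(1) − F(−1) = -11/20 − (21/20) = -8/5.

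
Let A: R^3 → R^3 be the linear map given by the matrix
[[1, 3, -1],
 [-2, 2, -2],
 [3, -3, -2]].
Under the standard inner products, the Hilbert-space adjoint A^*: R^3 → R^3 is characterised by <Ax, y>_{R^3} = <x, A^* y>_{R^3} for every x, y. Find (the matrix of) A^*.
A^* = A^T =
[[1, -2, 3],
 [3, 2, -3],
 [-1, -2, -2]]

For real matrices with standard dot products, the defining identity <Ax, y> = <x, A^* y> gives (Ax)^T y = x^T (A^*) y, i.e. x^T A^T y = x^T (A^*) y. Since this holds for all x, y, we must have A^* = A^T. Therefore
A^* =
[[1, -2, 3],
 [3, 2, -3],
 [-1, -2, -2]].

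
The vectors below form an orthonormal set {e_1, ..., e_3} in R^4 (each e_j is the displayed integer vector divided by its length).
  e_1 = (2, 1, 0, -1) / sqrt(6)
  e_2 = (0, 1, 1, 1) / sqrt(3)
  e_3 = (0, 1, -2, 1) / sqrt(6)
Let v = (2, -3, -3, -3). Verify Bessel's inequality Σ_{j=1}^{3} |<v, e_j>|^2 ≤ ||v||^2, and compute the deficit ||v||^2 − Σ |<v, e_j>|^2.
Σ |<v, e_j>|^2 = 89/3; ||v||^2 = 31; deficit = 4/3

Write each e_j = u_j / sqrt(<u_j, u_j>) where u_j is the displayed integer vector. Then <v, e_j> = <v, u_j> / sqrt(<u_j, u_j>), so |<v, e_j>|^2 = <v, u_j>^2 / <u_j, u_j>.
Coefficients: <v, e_1> = 4/sqrt(6), <v, e_2> = -9/sqrt(3), <v, e_3> = 0/sqrt(6).
Square and sum: Σ |<v, e_j>|^2 = 89/3.
Compute ||v||^2 = v·v = 31.
Deficit = 31 − 89/3 = 4/3 ≥ 0, confirming Bessel's inequality. (The deficit equals ||v − Σ <v,e_j> e_j||^2, the squared distance from v to span{e_j}.)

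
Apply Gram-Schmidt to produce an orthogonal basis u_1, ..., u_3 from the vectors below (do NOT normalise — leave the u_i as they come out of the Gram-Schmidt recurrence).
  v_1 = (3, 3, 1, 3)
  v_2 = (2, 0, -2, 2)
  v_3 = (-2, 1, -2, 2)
Orthogonal basis:
  u_1 = (3, 3, 1, 3)
  u_2 = (13/14, -15/14, -33/14, 13/14)
  u_3 = (-148/59, 80/59, -60/59, 88/59)

Apply the Gram-Schmidt recurrence
  u_1 = v_1
  u_i = v_i − Σ_{j<i} ((v_i · u_j) / (u_j · u_j)) · u_j.

Step by step this gives:
  u_1 = (3, 3, 1, 3)
  u_2 = (13/14, -15/14, -33/14, 13/14)
  u_3 = (-148/59, 80/59, -60/59, 88/59)

Orthogonality check:
  u_2 · u_1 = 0 (should be 0)
  u_3 · u_1 = 0 (should be 0)
  u_3 · u_2 = 0 (should be 0)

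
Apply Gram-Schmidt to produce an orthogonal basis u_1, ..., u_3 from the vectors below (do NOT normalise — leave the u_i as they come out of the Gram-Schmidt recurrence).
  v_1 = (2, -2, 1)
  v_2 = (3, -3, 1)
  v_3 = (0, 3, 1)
Orthogonal basis:
  u_1 = (2, -2, 1)
  u_2 = (1/9, -1/9, -4/9)
  u_3 = (3/2, 3/2, 0)

Apply the Gram-Schmidt recurrence
  u_1 = v_1
  u_i = v_i − Σ_{j<i} ((v_i · u_j) / (u_j · u_j)) · u_j.

Step by step this gives:
  u_1 = (2, -2, 1)
  u_2 = (1/9, -1/9, -4/9)
  u_3 = (3/2, 3/2, 0)

Orthogonality check:
  u_2 · u_1 = 0 (should be 0)
  u_3 · u_1 = 0 (should be 0)
  u_3 · u_2 = 0 (should be 0)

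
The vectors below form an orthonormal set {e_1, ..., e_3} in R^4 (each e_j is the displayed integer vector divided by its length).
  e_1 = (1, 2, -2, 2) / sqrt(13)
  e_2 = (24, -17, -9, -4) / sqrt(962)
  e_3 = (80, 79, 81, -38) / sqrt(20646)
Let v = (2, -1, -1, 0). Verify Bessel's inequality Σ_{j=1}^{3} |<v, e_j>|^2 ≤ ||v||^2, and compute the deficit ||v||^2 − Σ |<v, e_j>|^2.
Σ |<v, e_j>|^2 = 6; ||v||^2 = 6; deficit = 0

Write each e_j = u_j / sqrt(<u_j, u_j>) where u_j is the displayed integer vector. Then <v, e_j> = <v, u_j> / sqrt(<u_j, u_j>), so |<v, e_j>|^2 = <v, u_j>^2 / <u_j, u_j>.
Coefficients: <v, e_1> = 2/sqrt(13), <v, e_2> = 74/sqrt(962), <v, e_3> = 0/sqrt(20646).
Square and sum: Σ |<v, e_j>|^2 = 6.
Compute ||v||^2 = v·v = 6.
Deficit = 6 − 6 = 0 ≥ 0, confirming Bessel's inequality. (The deficit equals ||v − Σ <v,e_j> e_j||^2, the squared distance from v to span{e_j}.)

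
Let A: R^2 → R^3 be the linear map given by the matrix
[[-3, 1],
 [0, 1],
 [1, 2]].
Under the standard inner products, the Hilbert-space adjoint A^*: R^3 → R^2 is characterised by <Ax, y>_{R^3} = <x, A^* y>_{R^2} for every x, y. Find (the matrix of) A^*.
A^* = A^T =
[[-3, 0, 1],
 [1, 1, 2]]

For real matrices with standard dot products, the defining identity <Ax, y> = <x, A^* y> gives (Ax)^T y = x^T (A^*) y, i.e. x^T A^T y = x^T (A^*) y. Since this holds for all x, y, we must have A^* = A^T. Therefore
A^* =
[[-3, 0, 1],
 [1, 1, 2]].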